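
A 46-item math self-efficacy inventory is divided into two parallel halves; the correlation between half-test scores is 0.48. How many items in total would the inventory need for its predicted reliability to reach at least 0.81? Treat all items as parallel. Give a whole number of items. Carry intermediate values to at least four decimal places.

Corrected full-test reliability: r_full = 2 × 0.48 / (1 + 0.48) ≈ 0.6486
n = r_tgt(1 − r_full) / [r_full(1 − r_tgt)] = 0.81 × 0.3514 / (0.6486 × 0.19) ≈ 2.3097
Required items = 2.3097 × 46 = 106.25, so 107 items.

107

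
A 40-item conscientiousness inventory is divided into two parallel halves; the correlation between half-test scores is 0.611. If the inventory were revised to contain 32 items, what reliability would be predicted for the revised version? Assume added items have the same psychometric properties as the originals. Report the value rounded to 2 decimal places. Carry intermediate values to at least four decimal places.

0.72

Full-test reliability from the split-half r: r_full = 2(0.611)/(1 + 0.611) = 0.7585
Then adjust to 32 items: n = 32/40 = 0.8000
r_new = n·r_full / (1 + (n − 1)·r_full) = 0.6068 / 0.8483 ≈ 0.7153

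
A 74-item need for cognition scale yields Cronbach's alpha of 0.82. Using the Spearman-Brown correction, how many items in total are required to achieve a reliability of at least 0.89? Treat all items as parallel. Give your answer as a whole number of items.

n = [0.89 × 0.18] / [0.82 × 0.11]
  = 0.1602 / 0.0902 = 1.7761
So the test needs 1.7761 × 74 ≈ 131.43 items; rounding up, 132.

132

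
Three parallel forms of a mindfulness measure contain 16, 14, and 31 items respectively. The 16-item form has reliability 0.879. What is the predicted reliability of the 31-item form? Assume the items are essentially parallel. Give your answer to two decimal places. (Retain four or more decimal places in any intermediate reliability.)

0.93

Only the ratio of lengths matters: n = 31/16 = 1.9375
r_{31} = n·r / (1 + (n − 1)·r) = 1.7031 / 1.8241 ≈ 0.9337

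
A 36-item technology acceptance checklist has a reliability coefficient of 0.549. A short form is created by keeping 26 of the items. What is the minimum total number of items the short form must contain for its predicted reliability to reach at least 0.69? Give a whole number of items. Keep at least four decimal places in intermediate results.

First, r for the 26-item form: n = 26/36 = 0.7222, so r_26 = 0.7222·0.549/(1 + (0.7222 − 1)·0.549) = 0.4678
Then solve for n' with r_old = 0.4678, r_target = 0.69: n' = 0.69(1 − 0.4678)/[0.4678(1 − 0.69)] = 2.5322
Total items = 2.5322 × 26 = 65.84, rounded up to 66.

66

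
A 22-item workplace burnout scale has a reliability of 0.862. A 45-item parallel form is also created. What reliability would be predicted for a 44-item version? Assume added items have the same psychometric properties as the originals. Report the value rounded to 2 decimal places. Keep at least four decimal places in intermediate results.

Only the ratio of lengths matters: n = 44/22 = 2.0000
r_{44} = n·r / (1 + (n − 1)·r) = 1.7240 / 1.8620 ≈ 0.9259

0.93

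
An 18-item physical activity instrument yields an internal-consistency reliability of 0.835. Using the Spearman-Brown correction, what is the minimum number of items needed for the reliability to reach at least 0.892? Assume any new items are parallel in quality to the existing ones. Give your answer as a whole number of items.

Invert Spearman-Brown to solve for n:
n = r*(1 − r) / [ r (1 − r*) ]
n = 0.892 × (1 − 0.835) / [ 0.835 × (1 − 0.892) ]
n = 0.147180 / 0.090180 ≈ 1.6321
Items needed = n × 18 = 1.6321 × 18 ≈ 29.38 → round up to 30

30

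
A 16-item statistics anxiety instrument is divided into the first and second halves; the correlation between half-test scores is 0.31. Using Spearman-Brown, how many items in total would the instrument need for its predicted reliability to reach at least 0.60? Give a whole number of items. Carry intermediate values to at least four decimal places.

27

r_full = 2(0.31)/(1 + 0.31) = 0.4733
n = r_tgt(1 − r_full) / [r_full(1 − r_tgt)] = 0.60 × 0.5267 / (0.4733 × 0.40) ≈ 1.6692
Items = 1.6692 × 16 ≈ 26.71 → 27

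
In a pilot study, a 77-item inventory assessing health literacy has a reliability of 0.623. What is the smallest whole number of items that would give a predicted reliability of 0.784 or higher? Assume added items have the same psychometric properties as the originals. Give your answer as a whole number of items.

170

Invert Spearman-Brown to solve for n:
n = r*(1 − r) / [ r (1 − r*) ]
n = [0.784 × 0.377] / [0.623 × 0.216]
  = 0.295568 / 0.134568 = 2.1964
Items needed = n × 77 = 2.1964 × 77 ≈ 169.12 → round up to 170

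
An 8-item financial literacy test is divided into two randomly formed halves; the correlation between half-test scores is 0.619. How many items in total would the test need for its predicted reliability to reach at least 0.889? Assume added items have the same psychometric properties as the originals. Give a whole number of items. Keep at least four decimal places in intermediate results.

r_full = 2(0.619)/(1 + 0.619) = 0.7647
Solve Spearman-Brown for n: n = 0.889(1 − 0.7647) / [0.7647(1 − 0.889)] = 2.4644
Items = 2.4644 × 8 ≈ 19.72 → 20

20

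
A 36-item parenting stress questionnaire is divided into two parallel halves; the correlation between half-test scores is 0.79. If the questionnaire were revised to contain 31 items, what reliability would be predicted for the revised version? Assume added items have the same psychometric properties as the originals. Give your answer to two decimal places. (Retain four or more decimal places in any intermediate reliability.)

First correct the split-half correlation to full-test reliability: r_full = 2 × 0.79 / (1 + 0.79) ≈ 0.8827
Length factor from 36 to 31 items: n = 31/36 = 0.8611
r_new = n·r_full / (1 + (n − 1)·r_full) = 0.7601 / 0.8774 ≈ 0.8663

0.87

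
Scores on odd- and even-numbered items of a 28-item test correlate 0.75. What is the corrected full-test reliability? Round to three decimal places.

0.857

Each half is half the length of the full test, so the full test is n = 2 times a half.
r_full = 2r_hh / (1 + r_hh) = 2 × 0.75 / (1 + 0.75)
       = 1.5000 / 1.7500 = 0.8571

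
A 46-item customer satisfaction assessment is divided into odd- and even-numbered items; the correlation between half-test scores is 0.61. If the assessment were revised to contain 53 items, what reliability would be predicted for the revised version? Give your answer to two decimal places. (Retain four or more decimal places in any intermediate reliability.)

0.78

Full-test reliability from the split-half r: r_full = 2(0.61)/(1 + 0.61) = 0.7578
Length factor from 46 to 53 items: n = 53/46 = 1.1522
r_new = n·r_full / (1 + (n − 1)·r_full) = 0.8731 / 1.1153 ≈ 0.7828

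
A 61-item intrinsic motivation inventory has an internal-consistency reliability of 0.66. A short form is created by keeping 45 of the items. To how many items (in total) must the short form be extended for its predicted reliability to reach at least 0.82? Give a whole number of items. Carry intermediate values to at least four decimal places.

Short-form reliability: n = 45/61 = 0.7377; r_45 = n·r/(1+(n−1)r) ≈ 0.5888
Length factor from the short form to reach 0.82: n' = 0.82(1 − 0.5888) / [0.5888(1 − 0.82)] ≈ 3.1815
Items = 3.1815 × 45 ≈ 143.17 → 144

144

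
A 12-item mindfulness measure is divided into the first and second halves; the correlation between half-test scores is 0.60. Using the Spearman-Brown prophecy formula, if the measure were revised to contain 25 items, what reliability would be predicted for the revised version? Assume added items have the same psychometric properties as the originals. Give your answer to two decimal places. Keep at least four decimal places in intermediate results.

First correct the split-half correlation to full-test reliability: r_full = 2 × 0.60 / (1 + 0.60) ≈ 0.7500
Length factor from 12 to 25 items: n = 25/12 = 2.0833
r_new = n·r_full / (1 + (n − 1)·r_full) = 1.5625 / 1.8125 ≈ 0.8621

0.86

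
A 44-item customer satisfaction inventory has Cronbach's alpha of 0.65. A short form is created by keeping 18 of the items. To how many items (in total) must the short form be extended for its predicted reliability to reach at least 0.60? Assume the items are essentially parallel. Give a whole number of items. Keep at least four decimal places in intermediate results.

Short-form reliability: n = 18/44 = 0.4091; r_18 = n·r/(1+(n−1)r) ≈ 0.4317
Length factor from the short form to reach 0.60: n' = 0.60(1 − 0.4317) / [0.4317(1 − 0.60)] ≈ 1.9746
Total items = 1.9746 × 18 = 35.54, rounded up to 36.

36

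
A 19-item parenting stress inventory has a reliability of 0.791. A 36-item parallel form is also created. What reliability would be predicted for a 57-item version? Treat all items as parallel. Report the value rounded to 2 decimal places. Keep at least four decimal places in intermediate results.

The 36-item form is not needed; work directly from the 19-item form with n = 57/19 = 3.0000.
r_{57} = n·r / (1 + (n − 1)·r) = 2.3730 / 2.5820 ≈ 0.9191

0.92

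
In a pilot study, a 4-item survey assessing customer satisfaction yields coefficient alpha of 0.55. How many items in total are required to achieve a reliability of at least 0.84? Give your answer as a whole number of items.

Rearranging the Spearman-Brown formula for n,
n = r*(1 − r) / [ r (1 − r*) ]
n = 0.84(1 − 0.55) / [0.55(1 − 0.84)]
n = 0.3780 / 0.0880 ≈ 4.2955
Items needed = n × 4 = 4.2955 × 4 ≈ 17.18 → round up to 18

18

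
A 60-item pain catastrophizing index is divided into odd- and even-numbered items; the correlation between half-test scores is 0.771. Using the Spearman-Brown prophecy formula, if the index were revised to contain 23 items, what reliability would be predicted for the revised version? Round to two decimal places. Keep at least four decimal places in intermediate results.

First correct the split-half correlation to full-test reliability: r_full = 2 × 0.771 / (1 + 0.771) ≈ 0.8707
Then adjust to 23 items: n = 23/60 = 0.3833
r_new = n·r_full / (1 + (n − 1)·r_full) = 0.3337 / 0.4630 ≈ 0.7207

0.72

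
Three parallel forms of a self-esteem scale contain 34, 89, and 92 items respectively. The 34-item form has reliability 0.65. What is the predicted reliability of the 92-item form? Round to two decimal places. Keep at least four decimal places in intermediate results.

0.83

Only the ratio of lengths matters: n = 92/34 = 2.7059
r_{92} = n·r / (1 + (n − 1)·r) = 1.7588 / 2.1088 ≈ 0.8340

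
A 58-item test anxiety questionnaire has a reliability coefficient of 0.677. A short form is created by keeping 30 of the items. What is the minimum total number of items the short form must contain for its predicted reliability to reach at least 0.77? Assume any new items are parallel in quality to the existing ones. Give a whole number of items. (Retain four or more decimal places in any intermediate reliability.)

Short-form reliability: n = 30/58 = 0.5172; r_30 = n·r/(1+(n−1)r) ≈ 0.5202
Then solve for n' with r_old = 0.5202, r_target = 0.77: n' = 0.77(1 − 0.5202)/[0.5202(1 − 0.77)] = 3.0878
Total items = 3.0878 × 30 = 92.63, rounded up to 93.

93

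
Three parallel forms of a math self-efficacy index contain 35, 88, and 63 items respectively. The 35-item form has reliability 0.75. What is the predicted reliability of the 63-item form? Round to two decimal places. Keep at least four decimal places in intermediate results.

0.84

Only the ratio of lengths matters: n = 63/35 = 1.8000
r_{63} = n·r / (1 + (n − 1)·r) = 1.3500 / 1.6000 ≈ 0.8438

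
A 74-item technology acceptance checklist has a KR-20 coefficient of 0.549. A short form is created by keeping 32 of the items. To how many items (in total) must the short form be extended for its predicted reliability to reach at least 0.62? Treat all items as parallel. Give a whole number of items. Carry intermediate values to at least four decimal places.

First, r for the 32-item form: n = 32/74 = 0.4324, so r_32 = 0.4324·0.549/(1 + (0.4324 − 1)·0.549) = 0.3448
Length factor from the short form to reach 0.62: n' = 0.62(1 − 0.3448) / [0.3448(1 − 0.62)] ≈ 3.1004
Total items = 3.1004 × 32 = 99.21, rounded up to 100.

100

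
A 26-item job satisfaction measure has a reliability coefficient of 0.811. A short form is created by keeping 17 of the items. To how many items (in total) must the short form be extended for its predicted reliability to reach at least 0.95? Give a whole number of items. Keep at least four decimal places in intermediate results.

Short-form reliability: n = 17/26 = 0.6538; r_17 = n·r/(1+(n−1)r) ≈ 0.7372
Then solve for n' with r_old = 0.7372, r_target = 0.95: n' = 0.95(1 − 0.7372)/[0.7372(1 − 0.95)] = 6.7732
Total items = 6.7732 × 17 = 115.14, rounded up to 116.

116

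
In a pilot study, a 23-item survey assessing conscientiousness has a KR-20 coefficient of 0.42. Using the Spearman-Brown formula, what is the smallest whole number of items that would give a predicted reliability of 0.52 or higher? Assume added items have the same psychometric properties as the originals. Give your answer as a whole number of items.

Rearranging the Spearman-Brown formula for n,
n = r_target (1 − r_old) / [ r_old (1 − r_target) ]
n = [0.52 × 0.58] / [0.42 × 0.48]
n = 0.3016 / 0.2016 ≈ 1.4960
So the test needs 1.4960 × 23 ≈ 34.41 items; rounding up, 35.

35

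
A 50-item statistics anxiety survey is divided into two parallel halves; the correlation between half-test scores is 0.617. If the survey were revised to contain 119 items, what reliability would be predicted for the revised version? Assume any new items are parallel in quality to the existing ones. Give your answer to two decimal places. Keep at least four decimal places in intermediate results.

0.88

Full-test reliability from the split-half r: r_full = 2(0.617)/(1 + 0.617) = 0.7631
Then adjust to 119 items: n = 119/50 = 2.3800
r_new = n·r_full / (1 + (n − 1)·r_full) = 1.8162 / 2.0531 ≈ 0.8846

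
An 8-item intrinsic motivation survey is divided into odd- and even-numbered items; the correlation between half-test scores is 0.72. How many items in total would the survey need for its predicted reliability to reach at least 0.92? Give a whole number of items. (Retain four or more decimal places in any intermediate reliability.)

r_full = 2(0.72)/(1 + 0.72) = 0.8372
Solve Spearman-Brown for n: n = 0.92(1 − 0.8372) / [0.8372(1 − 0.92)] = 2.2363
Required items = 2.2363 × 8 = 17.89, so 18 items.

18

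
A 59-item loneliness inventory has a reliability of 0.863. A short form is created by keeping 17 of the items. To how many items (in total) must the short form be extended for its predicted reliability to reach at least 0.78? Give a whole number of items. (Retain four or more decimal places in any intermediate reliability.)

First, r for the 17-item form: n = 17/59 = 0.2881, so r_17 = 0.2881·0.863/(1 + (0.2881 − 1)·0.863) = 0.6447
Then solve for n' with r_old = 0.6447, r_target = 0.78: n' = 0.78(1 − 0.6447)/[0.6447(1 − 0.78)] = 1.9539
Total items = 1.9539 × 17 = 33.22, rounded up to 34.

34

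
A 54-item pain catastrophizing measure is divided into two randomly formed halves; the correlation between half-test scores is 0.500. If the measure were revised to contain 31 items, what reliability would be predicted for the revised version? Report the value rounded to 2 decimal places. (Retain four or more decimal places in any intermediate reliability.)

First correct the split-half correlation to full-test reliability: r_full = 2 × 0.500 / (1 + 0.500) ≈ 0.6667
Length factor from 54 to 31 items: n = 31/54 = 0.5741
r_new = n·r_full / (1 + (n − 1)·r_full) = 0.3828 / 0.7161 ≈ 0.5346

0.53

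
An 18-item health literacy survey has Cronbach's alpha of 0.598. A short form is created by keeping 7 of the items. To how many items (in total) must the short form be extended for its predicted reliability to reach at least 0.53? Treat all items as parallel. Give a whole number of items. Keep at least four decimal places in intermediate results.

Short-form reliability: n = 7/18 = 0.3889; r_7 = n·r/(1+(n−1)r) ≈ 0.3665
Then solve for n' with r_old = 0.3665, r_target = 0.53: n' = 0.53(1 − 0.3665)/[0.3665(1 − 0.53)] = 1.9492
Items = 1.9492 × 7 ≈ 13.64 → 14

14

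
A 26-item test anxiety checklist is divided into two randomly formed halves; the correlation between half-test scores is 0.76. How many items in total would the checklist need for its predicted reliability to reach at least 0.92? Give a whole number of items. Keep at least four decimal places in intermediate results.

48

r_full = 2(0.76)/(1 + 0.76) = 0.8636
Solve Spearman-Brown for n: n = 0.92(1 − 0.8636) / [0.8636(1 − 0.92)] = 1.8164
Required items = 1.8164 × 26 = 47.23, so 48 items.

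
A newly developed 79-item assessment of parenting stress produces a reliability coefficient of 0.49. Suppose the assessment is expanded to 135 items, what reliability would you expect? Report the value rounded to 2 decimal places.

The new length is 135/79 = 1.7089 times the old.
r_new = 1.7089·0.49 / [1 + (1.7089 − 1)·0.49]
     = 0.8374 / 1.3474 = 0.6215

0.62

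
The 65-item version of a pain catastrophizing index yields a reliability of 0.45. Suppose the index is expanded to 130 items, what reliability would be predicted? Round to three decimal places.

0.621

Length ratio n = 130/65 = 2
r_new = 2·0.45 / [1 + (2 − 1)·0.45]
r_new = 0.9000 / 1.4500 ≈ 0.6207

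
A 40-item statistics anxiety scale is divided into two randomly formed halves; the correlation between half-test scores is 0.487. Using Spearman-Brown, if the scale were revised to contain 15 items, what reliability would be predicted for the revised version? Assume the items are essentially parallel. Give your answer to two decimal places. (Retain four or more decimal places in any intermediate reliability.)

0.42

First correct the split-half correlation to full-test reliability: r_full = 2 × 0.487 / (1 + 0.487) ≈ 0.6550
Then adjust to 15 items: n = 15/40 = 0.3750
r_new = n·r_full / (1 + (n − 1)·r_full) = 0.2456 / 0.5906 ≈ 0.4158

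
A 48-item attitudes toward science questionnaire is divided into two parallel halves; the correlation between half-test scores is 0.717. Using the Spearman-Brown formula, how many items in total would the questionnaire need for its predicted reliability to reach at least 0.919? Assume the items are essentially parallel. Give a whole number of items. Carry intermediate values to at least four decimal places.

108

Corrected full-test reliability: r_full = 2 × 0.717 / (1 + 0.717) ≈ 0.8352
Solve Spearman-Brown for n: n = 0.919(1 − 0.8352) / [0.8352(1 − 0.919)] = 2.2387
Items = 2.2387 × 48 ≈ 107.46 → 108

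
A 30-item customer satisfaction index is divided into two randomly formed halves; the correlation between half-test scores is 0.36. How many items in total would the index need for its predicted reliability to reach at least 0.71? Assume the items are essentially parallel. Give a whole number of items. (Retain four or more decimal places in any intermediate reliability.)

r_full = 2(0.36)/(1 + 0.36) = 0.5294
n = r_tgt(1 − r_full) / [r_full(1 − r_tgt)] = 0.71 × 0.4706 / (0.5294 × 0.29) ≈ 2.1763
Required items = 2.1763 × 30 = 65.29, so 66 items.

66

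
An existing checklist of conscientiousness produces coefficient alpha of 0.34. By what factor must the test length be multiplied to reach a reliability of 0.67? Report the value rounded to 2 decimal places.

3.94

Invert Spearman-Brown to solve for n:
n = r_target (1 − r_old) / [ r_old (1 − r_target) ]
n = [0.67 × 0.66] / [0.34 × 0.33]
  = 0.4422 / 0.1122 = 3.9412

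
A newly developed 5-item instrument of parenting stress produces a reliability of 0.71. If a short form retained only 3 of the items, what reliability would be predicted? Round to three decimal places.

n = 3/5 = 0.6
Spearman-Brown: r_new = n·r / (1 + (n − 1)·r)
r_new = (0.6 × 0.71) / (1 + (0.6 − 1) × 0.71)
r_new = 0.4260 / 0.7160 ≈ 0.5950

0.595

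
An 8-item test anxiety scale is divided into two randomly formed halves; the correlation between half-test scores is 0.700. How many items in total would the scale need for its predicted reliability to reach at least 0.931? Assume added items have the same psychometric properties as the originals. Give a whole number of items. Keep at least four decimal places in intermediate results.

24

r_full = 2(0.700)/(1 + 0.700) = 0.8235
Solve Spearman-Brown for n: n = 0.931(1 − 0.8235) / [0.8235(1 − 0.931)] = 2.8919
Items = 2.8919 × 8 ≈ 23.14 → 24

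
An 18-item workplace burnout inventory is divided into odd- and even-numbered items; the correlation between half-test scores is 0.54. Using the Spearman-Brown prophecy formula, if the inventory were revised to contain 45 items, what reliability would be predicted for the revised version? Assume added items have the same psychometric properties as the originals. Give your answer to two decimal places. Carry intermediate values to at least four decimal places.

Spearman-Brown correction (n = 2): r_full = 2·0.54/(1 + 0.54) = 0.7013
Then adjust to 45 items: n = 45/18 = 2.5000
r_new = n·r_full / (1 + (n − 1)·r_full) = 1.7532 / 2.0520 ≈ 0.8544

0.85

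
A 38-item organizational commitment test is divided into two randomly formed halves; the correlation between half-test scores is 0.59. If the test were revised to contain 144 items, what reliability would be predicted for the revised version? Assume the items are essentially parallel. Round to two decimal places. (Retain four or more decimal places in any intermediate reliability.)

First correct the split-half correlation to full-test reliability: r_full = 2 × 0.59 / (1 + 0.59) ≈ 0.7421
Then adjust to 144 items: n = 144/38 = 3.7895
r_new = n·r_full / (1 + (n − 1)·r_full) = 2.8122 / 3.0701 ≈ 0.9160

0.92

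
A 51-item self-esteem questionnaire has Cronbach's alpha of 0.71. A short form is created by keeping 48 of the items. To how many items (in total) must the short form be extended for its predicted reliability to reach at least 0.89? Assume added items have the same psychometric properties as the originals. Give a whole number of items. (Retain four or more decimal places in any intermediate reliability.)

Short-form reliability: n = 48/51 = 0.9412; r_48 = n·r/(1+(n−1)r) ≈ 0.6974
Length factor from the short form to reach 0.89: n' = 0.89(1 − 0.6974) / [0.6974(1 − 0.89)] ≈ 3.5106
Total items = 3.5106 × 48 = 168.51, rounded up to 169.

169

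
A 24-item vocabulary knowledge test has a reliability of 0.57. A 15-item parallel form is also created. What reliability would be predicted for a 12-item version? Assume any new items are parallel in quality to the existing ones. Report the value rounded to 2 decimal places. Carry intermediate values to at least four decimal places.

0.40

The 15-item form is not needed; work directly from the 24-item form with n = 12/24 = 0.5000.
r_{12} = n·r / (1 + (n − 1)·r) = 0.2850 / 0.7150 ≈ 0.3986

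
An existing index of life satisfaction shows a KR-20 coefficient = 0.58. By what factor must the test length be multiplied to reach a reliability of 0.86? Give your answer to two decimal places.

4.45

Invert Spearman-Brown to solve for n:
n = r_target (1 − r_old) / [ r_old (1 − r_target) ]
n = [0.86 × 0.42] / [0.58 × 0.14]
  = 0.3612 / 0.0812 = 4.4483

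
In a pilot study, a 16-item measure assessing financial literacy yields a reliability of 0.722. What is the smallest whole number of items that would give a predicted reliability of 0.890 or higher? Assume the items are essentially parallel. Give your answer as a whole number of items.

n = 0.890 × (1 − 0.722) / [ 0.722 × (1 − 0.890) ]
n = 0.247420 / 0.079420 ≈ 3.1153
So the test needs 3.1153 × 16 ≈ 49.84 items; rounding up, 50.

50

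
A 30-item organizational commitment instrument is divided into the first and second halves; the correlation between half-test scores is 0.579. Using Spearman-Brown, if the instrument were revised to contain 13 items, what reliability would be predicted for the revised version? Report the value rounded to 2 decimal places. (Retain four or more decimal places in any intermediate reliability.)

0.54

Full-test reliability from the split-half r: r_full = 2(0.579)/(1 + 0.579) = 0.7334
Then adjust to 13 items: n = 13/30 = 0.4333
r_new = n·r_full / (1 + (n − 1)·r_full) = 0.3178 / 0.5844 ≈ 0.5438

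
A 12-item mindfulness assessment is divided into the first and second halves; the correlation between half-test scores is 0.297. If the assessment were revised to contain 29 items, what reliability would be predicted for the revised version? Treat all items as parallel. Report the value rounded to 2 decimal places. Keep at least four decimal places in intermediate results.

Spearman-Brown correction (n = 2): r_full = 2·0.297/(1 + 0.297) = 0.4580
Then adjust to 29 items: n = 29/12 = 2.4167
r_new = n·r_full / (1 + (n − 1)·r_full) = 1.1068 / 1.6488 ≈ 0.6713

0.67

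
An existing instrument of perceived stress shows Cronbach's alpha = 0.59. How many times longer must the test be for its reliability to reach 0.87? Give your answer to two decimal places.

4.65

n = [0.87 × 0.41] / [0.59 × 0.13]
n = 0.3567 / 0.0767 ≈ 4.6506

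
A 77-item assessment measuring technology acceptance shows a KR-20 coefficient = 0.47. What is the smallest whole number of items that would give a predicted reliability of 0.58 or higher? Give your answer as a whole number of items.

120

n = 0.58 × (1 − 0.47) / [ 0.47 × (1 − 0.58) ]
  = 0.3074 / 0.1974 = 1.5572
So the test needs 1.5572 × 77 ≈ 119.90 items; rounding up, 120.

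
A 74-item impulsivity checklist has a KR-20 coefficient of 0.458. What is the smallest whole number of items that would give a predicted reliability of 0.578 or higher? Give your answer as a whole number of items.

n = 0.578(1 − 0.458) / [0.458(1 − 0.578)]
  = 0.313276 / 0.193276 = 1.6209
So the test needs 1.6209 × 74 ≈ 119.95 items; rounding up, 120.

120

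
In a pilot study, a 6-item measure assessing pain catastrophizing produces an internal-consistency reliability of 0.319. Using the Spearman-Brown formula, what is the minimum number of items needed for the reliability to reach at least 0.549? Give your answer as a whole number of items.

16

n = 0.549 × (1 − 0.319) / [ 0.319 × (1 − 0.549) ]
n = 0.373869 / 0.143869 ≈ 2.5987
2.5987 × 6 = 15.59 → 16 items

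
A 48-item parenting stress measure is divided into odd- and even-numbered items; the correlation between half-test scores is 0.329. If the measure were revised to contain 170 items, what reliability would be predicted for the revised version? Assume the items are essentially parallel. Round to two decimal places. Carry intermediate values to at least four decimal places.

Spearman-Brown correction (n = 2): r_full = 2·0.329/(1 + 0.329) = 0.4951
Length factor from 48 to 170 items: n = 170/48 = 3.5417
r_new = n·r_full / (1 + (n − 1)·r_full) = 1.7535 / 2.2584 ≈ 0.7764

0.78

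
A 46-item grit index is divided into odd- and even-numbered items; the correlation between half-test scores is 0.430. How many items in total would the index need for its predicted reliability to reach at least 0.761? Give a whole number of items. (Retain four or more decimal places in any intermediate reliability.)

98

r_full = 2(0.430)/(1 + 0.430) = 0.6014
n = r_tgt(1 − r_full) / [r_full(1 − r_tgt)] = 0.761 × 0.3986 / (0.6014 × 0.239) ≈ 2.1104
Items = 2.1104 × 46 ≈ 97.08 → 98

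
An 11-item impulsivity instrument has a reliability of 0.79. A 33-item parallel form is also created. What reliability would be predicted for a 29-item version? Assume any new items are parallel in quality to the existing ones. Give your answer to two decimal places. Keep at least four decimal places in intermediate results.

0.91

The 33-item form is not needed; work directly from the 11-item form with n = 29/11 = 2.6364.
r_{29} = n·r / (1 + (n − 1)·r) = 2.0828 / 2.2928 ≈ 0.9084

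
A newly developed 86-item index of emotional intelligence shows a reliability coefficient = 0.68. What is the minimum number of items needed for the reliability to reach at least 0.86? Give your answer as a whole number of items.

n = 0.86(1 − 0.68) / [0.68(1 − 0.86)]
n = 0.2752 / 0.0952 ≈ 2.8908
Items needed = n × 86 = 2.8908 × 86 ≈ 248.61 → round up to 249

249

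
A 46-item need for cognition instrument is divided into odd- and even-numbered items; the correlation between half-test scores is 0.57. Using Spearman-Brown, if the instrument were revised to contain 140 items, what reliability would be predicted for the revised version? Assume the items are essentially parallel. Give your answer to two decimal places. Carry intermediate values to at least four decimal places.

0.89

Full-test reliability from the split-half r: r_full = 2(0.57)/(1 + 0.57) = 0.7261
Then adjust to 140 items: n = 140/46 = 3.0435
r_new = n·r_full / (1 + (n − 1)·r_full) = 2.2099 / 2.4838 ≈ 0.8897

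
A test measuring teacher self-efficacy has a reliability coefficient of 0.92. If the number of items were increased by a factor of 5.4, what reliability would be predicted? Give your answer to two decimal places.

0.98

r_new = (5.4 × 0.92) / (1 + (5.4 − 1) × 0.92)
     = 4.9680 / 5.0480 = 0.9842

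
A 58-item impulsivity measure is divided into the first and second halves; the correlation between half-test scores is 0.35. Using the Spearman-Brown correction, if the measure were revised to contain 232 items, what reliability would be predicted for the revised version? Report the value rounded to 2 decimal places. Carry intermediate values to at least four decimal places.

0.81

First correct the split-half correlation to full-test reliability: r_full = 2 × 0.35 / (1 + 0.35) ≈ 0.5185
Length factor from 58 to 232 items: n = 232/58 = 4.0000
r_new = n·r_full / (1 + (n − 1)·r_full) = 2.0740 / 2.5555 ≈ 0.8116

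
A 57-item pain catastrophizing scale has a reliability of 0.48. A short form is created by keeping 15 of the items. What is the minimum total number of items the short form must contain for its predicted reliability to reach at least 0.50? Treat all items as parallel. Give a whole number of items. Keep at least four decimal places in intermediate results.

62

First, r for the 15-item form: n = 15/57 = 0.2632, so r_15 = 0.2632·0.48/(1 + (0.2632 − 1)·0.48) = 0.1955
Length factor from the short form to reach 0.50: n' = 0.50(1 − 0.1955) / [0.1955(1 − 0.50)] ≈ 4.1151
Total items = 4.1151 × 15 = 61.73, rounded up to 62.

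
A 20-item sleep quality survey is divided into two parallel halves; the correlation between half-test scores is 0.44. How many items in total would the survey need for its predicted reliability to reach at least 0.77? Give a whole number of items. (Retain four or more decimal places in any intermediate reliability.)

Corrected full-test reliability: r_full = 2 × 0.44 / (1 + 0.44) ≈ 0.6111
Solve Spearman-Brown for n: n = 0.77(1 − 0.6111) / [0.6111(1 − 0.77)] = 2.1305
Items = 2.1305 × 20 ≈ 42.61 → 43

43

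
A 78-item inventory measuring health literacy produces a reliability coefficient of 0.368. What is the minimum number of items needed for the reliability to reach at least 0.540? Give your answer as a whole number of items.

n = 0.540 × (1 − 0.368) / [ 0.368 × (1 − 0.540) ]
  = 0.341280 / 0.169280 = 2.0161
Items needed = n × 78 = 2.0161 × 78 ≈ 157.26 → round up to 158

158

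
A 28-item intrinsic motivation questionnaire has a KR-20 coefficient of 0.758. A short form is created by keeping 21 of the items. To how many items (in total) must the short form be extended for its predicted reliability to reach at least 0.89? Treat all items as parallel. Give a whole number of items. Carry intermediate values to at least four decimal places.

Short-form reliability: n = 21/28 = 0.7500; r_21 = n·r/(1+(n−1)r) ≈ 0.7014
Then solve for n' with r_old = 0.7014, r_target = 0.89: n' = 0.89(1 − 0.7014)/[0.7014(1 − 0.89)] = 3.4445
Items = 3.4445 × 21 ≈ 72.33 → 73

73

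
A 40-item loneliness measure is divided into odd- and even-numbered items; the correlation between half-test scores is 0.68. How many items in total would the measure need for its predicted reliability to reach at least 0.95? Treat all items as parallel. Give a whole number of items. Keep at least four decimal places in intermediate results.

r_full = 2(0.68)/(1 + 0.68) = 0.8095
n = r_tgt(1 − r_full) / [r_full(1 − r_tgt)] = 0.95 × 0.1905 / (0.8095 × 0.05) ≈ 4.4713
Items = 4.4713 × 40 ≈ 178.85 → 179

179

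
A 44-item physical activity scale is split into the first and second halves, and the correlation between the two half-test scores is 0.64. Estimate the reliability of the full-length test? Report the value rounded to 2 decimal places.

Apply the Spearman-Brown correction with n = 2:
r_full = 2r_hh / (1 + r_hh) = 2 × 0.64 / (1 + 0.64)
r_full = 1.2800 / 1.6400 ≈ 0.7805

0.78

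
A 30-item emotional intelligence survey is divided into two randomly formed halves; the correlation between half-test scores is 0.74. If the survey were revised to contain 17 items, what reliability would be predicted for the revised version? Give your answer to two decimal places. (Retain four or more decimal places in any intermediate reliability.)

Full-test reliability from the split-half r: r_full = 2(0.74)/(1 + 0.74) = 0.8506
Length factor from 30 to 17 items: n = 17/30 = 0.5667
r_new = n·r_full / (1 + (n − 1)·r_full) = 0.4820 / 0.6314 ≈ 0.7634

0.76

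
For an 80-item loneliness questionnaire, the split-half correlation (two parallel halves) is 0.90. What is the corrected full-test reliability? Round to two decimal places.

0.95

The full test is twice the length of either half (n = 2).
r_full = 2r_hh / (1 + r_hh) = 2 × 0.90 / (1 + 0.90)
       = 1.8000 / 1.9000 = 0.9474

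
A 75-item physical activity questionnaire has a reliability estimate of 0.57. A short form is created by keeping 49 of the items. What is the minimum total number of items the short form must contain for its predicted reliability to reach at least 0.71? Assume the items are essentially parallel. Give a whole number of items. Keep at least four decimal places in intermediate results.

First, r for the 49-item form: n = 49/75 = 0.6533, so r_49 = 0.6533·0.57/(1 + (0.6533 − 1)·0.57) = 0.4641
Then solve for n' with r_old = 0.4641, r_target = 0.71: n' = 0.71(1 − 0.4641)/[0.4641(1 − 0.71)] = 2.8270
Items = 2.8270 × 49 ≈ 138.52 → 139

139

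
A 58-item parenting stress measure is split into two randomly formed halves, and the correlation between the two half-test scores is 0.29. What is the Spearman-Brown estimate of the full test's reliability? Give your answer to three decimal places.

0.450

The full test is twice the length of either half (n = 2).
r_full = 2(0.29) / (1 + 0.29)
       = 0.5800 / 1.2900 = 0.4496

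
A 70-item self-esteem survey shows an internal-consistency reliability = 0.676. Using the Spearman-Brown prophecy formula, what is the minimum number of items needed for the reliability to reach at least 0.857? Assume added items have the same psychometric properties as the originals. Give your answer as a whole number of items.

n = 0.857 × (1 − 0.676) / [ 0.676 × (1 − 0.857) ]
  = 0.277668 / 0.096668 = 2.8724
So the test needs 2.8724 × 70 ≈ 201.07 items; rounding up, 202.

202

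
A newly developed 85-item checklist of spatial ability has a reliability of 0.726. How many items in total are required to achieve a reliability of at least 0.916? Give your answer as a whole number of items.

350

n = 0.916 × (1 − 0.726) / [ 0.726 × (1 − 0.916) ]
  = 0.250984 / 0.060984 = 4.1156
Items needed = n × 85 = 4.1156 × 85 ≈ 349.83 → round up to 350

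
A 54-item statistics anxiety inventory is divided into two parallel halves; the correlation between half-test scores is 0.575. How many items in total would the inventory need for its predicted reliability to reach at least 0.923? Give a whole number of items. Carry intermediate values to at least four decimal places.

240

Corrected full-test reliability: r_full = 2 × 0.575 / (1 + 0.575) ≈ 0.7302
Solve Spearman-Brown for n: n = 0.923(1 − 0.7302) / [0.7302(1 − 0.923)] = 4.4291
Items = 4.4291 × 54 ≈ 239.17 → 240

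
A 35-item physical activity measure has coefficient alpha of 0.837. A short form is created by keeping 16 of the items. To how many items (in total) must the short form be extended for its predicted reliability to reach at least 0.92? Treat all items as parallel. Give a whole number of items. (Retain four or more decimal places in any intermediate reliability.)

79

Short-form reliability: n = 16/35 = 0.4571; r_16 = n·r/(1+(n−1)r) ≈ 0.7012
Then solve for n' with r_old = 0.7012, r_target = 0.92: n' = 0.92(1 − 0.7012)/[0.7012(1 − 0.92)] = 4.9005
Items = 4.9005 × 16 ≈ 78.41 → 79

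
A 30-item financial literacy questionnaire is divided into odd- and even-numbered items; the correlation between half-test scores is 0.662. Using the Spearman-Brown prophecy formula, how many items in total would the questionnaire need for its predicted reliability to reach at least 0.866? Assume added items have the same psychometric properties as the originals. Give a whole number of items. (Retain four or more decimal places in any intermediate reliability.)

50

r_full = 2(0.662)/(1 + 0.662) = 0.7966
n = r_tgt(1 − r_full) / [r_full(1 − r_tgt)] = 0.866 × 0.2034 / (0.7966 × 0.134) ≈ 1.6502
Items = 1.6502 × 30 ≈ 49.51 → 50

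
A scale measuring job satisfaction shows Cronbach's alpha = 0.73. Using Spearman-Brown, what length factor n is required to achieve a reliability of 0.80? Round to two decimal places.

1.48

n = [0.80 × 0.27] / [0.73 × 0.20]
n = 0.2160 / 0.1460 ≈ 1.4795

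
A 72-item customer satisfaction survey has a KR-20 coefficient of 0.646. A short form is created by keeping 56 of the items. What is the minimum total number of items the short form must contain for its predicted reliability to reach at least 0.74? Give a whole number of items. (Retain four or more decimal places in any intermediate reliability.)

113

First, r for the 56-item form: n = 56/72 = 0.7778, so r_56 = 0.7778·0.646/(1 + (0.7778 − 1)·0.646) = 0.5867
Then solve for n' with r_old = 0.5867, r_target = 0.74: n' = 0.74(1 − 0.5867)/[0.5867(1 − 0.74)] = 2.0050
Items = 2.0050 × 56 ≈ 112.28 → 113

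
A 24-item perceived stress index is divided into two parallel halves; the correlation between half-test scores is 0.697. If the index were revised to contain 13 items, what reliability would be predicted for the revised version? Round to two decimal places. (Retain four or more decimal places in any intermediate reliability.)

0.71

Spearman-Brown correction (n = 2): r_full = 2·0.697/(1 + 0.697) = 0.8214
Then adjust to 13 items: n = 13/24 = 0.5417
r_new = n·r_full / (1 + (n − 1)·r_full) = 0.4450 / 0.6236 ≈ 0.7136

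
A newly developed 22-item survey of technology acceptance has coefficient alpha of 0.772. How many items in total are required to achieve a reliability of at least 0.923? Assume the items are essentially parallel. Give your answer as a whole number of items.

n = 0.923 × (1 − 0.772) / [ 0.772 × (1 − 0.923) ]
  = 0.210444 / 0.059444 = 3.5402
So the test needs 3.5402 × 22 ≈ 77.88 items; rounding up, 78.

78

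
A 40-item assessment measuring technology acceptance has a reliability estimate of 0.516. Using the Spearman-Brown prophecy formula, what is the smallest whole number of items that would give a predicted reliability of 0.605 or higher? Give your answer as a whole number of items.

Invert Spearman-Brown to solve for n:
n = r_target (1 − r_old) / [ r_old (1 − r_target) ]
n = 0.605(1 − 0.516) / [0.516(1 − 0.605)]
  = 0.292820 / 0.203820 = 1.4367
Items needed = n × 40 = 1.4367 × 40 ≈ 57.47 → round up to 58

58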